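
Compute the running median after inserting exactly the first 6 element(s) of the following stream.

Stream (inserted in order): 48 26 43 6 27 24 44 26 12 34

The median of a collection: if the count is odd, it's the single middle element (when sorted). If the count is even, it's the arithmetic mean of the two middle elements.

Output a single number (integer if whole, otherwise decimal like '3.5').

Step 1: insert 48 -> lo=[48] (size 1, max 48) hi=[] (size 0) -> median=48
Step 2: insert 26 -> lo=[26] (size 1, max 26) hi=[48] (size 1, min 48) -> median=37
Step 3: insert 43 -> lo=[26, 43] (size 2, max 43) hi=[48] (size 1, min 48) -> median=43
Step 4: insert 6 -> lo=[6, 26] (size 2, max 26) hi=[43, 48] (size 2, min 43) -> median=34.5
Step 5: insert 27 -> lo=[6, 26, 27] (size 3, max 27) hi=[43, 48] (size 2, min 43) -> median=27
Step 6: insert 24 -> lo=[6, 24, 26] (size 3, max 26) hi=[27, 43, 48] (size 3, min 27) -> median=26.5

Answer: 26.5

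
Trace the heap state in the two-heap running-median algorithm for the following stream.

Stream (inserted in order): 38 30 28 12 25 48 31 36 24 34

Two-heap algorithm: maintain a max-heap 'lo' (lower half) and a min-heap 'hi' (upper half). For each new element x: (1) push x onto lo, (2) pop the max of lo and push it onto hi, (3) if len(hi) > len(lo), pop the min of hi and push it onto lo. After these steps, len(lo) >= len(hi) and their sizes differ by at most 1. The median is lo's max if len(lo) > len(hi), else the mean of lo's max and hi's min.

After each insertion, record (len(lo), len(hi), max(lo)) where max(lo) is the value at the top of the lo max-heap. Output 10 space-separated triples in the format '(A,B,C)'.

Answer: (1,0,38) (1,1,30) (2,1,30) (2,2,28) (3,2,28) (3,3,28) (4,3,30) (4,4,30) (5,4,30) (5,5,30)

Derivation:
Step 1: insert 38 -> lo=[38] hi=[] -> (len(lo)=1, len(hi)=0, max(lo)=38)
Step 2: insert 30 -> lo=[30] hi=[38] -> (len(lo)=1, len(hi)=1, max(lo)=30)
Step 3: insert 28 -> lo=[28, 30] hi=[38] -> (len(lo)=2, len(hi)=1, max(lo)=30)
Step 4: insert 12 -> lo=[12, 28] hi=[30, 38] -> (len(lo)=2, len(hi)=2, max(lo)=28)
Step 5: insert 25 -> lo=[12, 25, 28] hi=[30, 38] -> (len(lo)=3, len(hi)=2, max(lo)=28)
Step 6: insert 48 -> lo=[12, 25, 28] hi=[30, 38, 48] -> (len(lo)=3, len(hi)=3, max(lo)=28)
Step 7: insert 31 -> lo=[12, 25, 28, 30] hi=[31, 38, 48] -> (len(lo)=4, len(hi)=3, max(lo)=30)
Step 8: insert 36 -> lo=[12, 25, 28, 30] hi=[31, 36, 38, 48] -> (len(lo)=4, len(hi)=4, max(lo)=30)
Step 9: insert 24 -> lo=[12, 24, 25, 28, 30] hi=[31, 36, 38, 48] -> (len(lo)=5, len(hi)=4, max(lo)=30)
Step 10: insert 34 -> lo=[12, 24, 25, 28, 30] hi=[31, 34, 36, 38, 48] -> (len(lo)=5, len(hi)=5, max(lo)=30)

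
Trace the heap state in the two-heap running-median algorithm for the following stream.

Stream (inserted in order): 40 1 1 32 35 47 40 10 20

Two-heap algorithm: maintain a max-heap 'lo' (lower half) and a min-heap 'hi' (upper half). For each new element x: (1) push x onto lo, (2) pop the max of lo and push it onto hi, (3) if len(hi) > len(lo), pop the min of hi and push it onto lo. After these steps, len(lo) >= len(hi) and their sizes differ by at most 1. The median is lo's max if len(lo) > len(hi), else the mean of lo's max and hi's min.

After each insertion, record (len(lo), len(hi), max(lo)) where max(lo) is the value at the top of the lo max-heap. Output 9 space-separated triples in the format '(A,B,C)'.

Answer: (1,0,40) (1,1,1) (2,1,1) (2,2,1) (3,2,32) (3,3,32) (4,3,35) (4,4,32) (5,4,32)

Derivation:
Step 1: insert 40 -> lo=[40] hi=[] -> (len(lo)=1, len(hi)=0, max(lo)=40)
Step 2: insert 1 -> lo=[1] hi=[40] -> (len(lo)=1, len(hi)=1, max(lo)=1)
Step 3: insert 1 -> lo=[1, 1] hi=[40] -> (len(lo)=2, len(hi)=1, max(lo)=1)
Step 4: insert 32 -> lo=[1, 1] hi=[32, 40] -> (len(lo)=2, len(hi)=2, max(lo)=1)
Step 5: insert 35 -> lo=[1, 1, 32] hi=[35, 40] -> (len(lo)=3, len(hi)=2, max(lo)=32)
Step 6: insert 47 -> lo=[1, 1, 32] hi=[35, 40, 47] -> (len(lo)=3, len(hi)=3, max(lo)=32)
Step 7: insert 40 -> lo=[1, 1, 32, 35] hi=[40, 40, 47] -> (len(lo)=4, len(hi)=3, max(lo)=35)
Step 8: insert 10 -> lo=[1, 1, 10, 32] hi=[35, 40, 40, 47] -> (len(lo)=4, len(hi)=4, max(lo)=32)
Step 9: insert 20 -> lo=[1, 1, 10, 20, 32] hi=[35, 40, 40, 47] -> (len(lo)=5, len(hi)=4, max(lo)=32)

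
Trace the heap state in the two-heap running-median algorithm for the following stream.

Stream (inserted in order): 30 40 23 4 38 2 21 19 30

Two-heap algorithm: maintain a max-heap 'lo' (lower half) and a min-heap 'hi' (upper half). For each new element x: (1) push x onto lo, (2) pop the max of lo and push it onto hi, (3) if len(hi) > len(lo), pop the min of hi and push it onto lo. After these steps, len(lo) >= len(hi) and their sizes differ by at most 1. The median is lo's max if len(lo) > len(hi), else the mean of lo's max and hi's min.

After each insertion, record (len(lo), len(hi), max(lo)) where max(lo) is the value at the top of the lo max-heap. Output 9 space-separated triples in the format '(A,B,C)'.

Answer: (1,0,30) (1,1,30) (2,1,30) (2,2,23) (3,2,30) (3,3,23) (4,3,23) (4,4,21) (5,4,23)

Derivation:
Step 1: insert 30 -> lo=[30] hi=[] -> (len(lo)=1, len(hi)=0, max(lo)=30)
Step 2: insert 40 -> lo=[30] hi=[40] -> (len(lo)=1, len(hi)=1, max(lo)=30)
Step 3: insert 23 -> lo=[23, 30] hi=[40] -> (len(lo)=2, len(hi)=1, max(lo)=30)
Step 4: insert 4 -> lo=[4, 23] hi=[30, 40] -> (len(lo)=2, len(hi)=2, max(lo)=23)
Step 5: insert 38 -> lo=[4, 23, 30] hi=[38, 40] -> (len(lo)=3, len(hi)=2, max(lo)=30)
Step 6: insert 2 -> lo=[2, 4, 23] hi=[30, 38, 40] -> (len(lo)=3, len(hi)=3, max(lo)=23)
Step 7: insert 21 -> lo=[2, 4, 21, 23] hi=[30, 38, 40] -> (len(lo)=4, len(hi)=3, max(lo)=23)
Step 8: insert 19 -> lo=[2, 4, 19, 21] hi=[23, 30, 38, 40] -> (len(lo)=4, len(hi)=4, max(lo)=21)
Step 9: insert 30 -> lo=[2, 4, 19, 21, 23] hi=[30, 30, 38, 40] -> (len(lo)=5, len(hi)=4, max(lo)=23)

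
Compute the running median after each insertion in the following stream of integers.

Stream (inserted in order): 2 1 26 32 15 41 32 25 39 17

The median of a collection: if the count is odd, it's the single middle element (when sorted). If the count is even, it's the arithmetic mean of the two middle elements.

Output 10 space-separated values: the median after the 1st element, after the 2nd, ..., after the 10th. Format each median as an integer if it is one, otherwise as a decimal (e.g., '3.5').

Step 1: insert 2 -> lo=[2] (size 1, max 2) hi=[] (size 0) -> median=2
Step 2: insert 1 -> lo=[1] (size 1, max 1) hi=[2] (size 1, min 2) -> median=1.5
Step 3: insert 26 -> lo=[1, 2] (size 2, max 2) hi=[26] (size 1, min 26) -> median=2
Step 4: insert 32 -> lo=[1, 2] (size 2, max 2) hi=[26, 32] (size 2, min 26) -> median=14
Step 5: insert 15 -> lo=[1, 2, 15] (size 3, max 15) hi=[26, 32] (size 2, min 26) -> median=15
Step 6: insert 41 -> lo=[1, 2, 15] (size 3, max 15) hi=[26, 32, 41] (size 3, min 26) -> median=20.5
Step 7: insert 32 -> lo=[1, 2, 15, 26] (size 4, max 26) hi=[32, 32, 41] (size 3, min 32) -> median=26
Step 8: insert 25 -> lo=[1, 2, 15, 25] (size 4, max 25) hi=[26, 32, 32, 41] (size 4, min 26) -> median=25.5
Step 9: insert 39 -> lo=[1, 2, 15, 25, 26] (size 5, max 26) hi=[32, 32, 39, 41] (size 4, min 32) -> median=26
Step 10: insert 17 -> lo=[1, 2, 15, 17, 25] (size 5, max 25) hi=[26, 32, 32, 39, 41] (size 5, min 26) -> median=25.5

Answer: 2 1.5 2 14 15 20.5 26 25.5 26 25.5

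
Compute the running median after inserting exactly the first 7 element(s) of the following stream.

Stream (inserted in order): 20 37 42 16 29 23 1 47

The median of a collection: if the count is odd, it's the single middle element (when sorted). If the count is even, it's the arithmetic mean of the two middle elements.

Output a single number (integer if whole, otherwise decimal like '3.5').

Step 1: insert 20 -> lo=[20] (size 1, max 20) hi=[] (size 0) -> median=20
Step 2: insert 37 -> lo=[20] (size 1, max 20) hi=[37] (size 1, min 37) -> median=28.5
Step 3: insert 42 -> lo=[20, 37] (size 2, max 37) hi=[42] (size 1, min 42) -> median=37
Step 4: insert 16 -> lo=[16, 20] (size 2, max 20) hi=[37, 42] (size 2, min 37) -> median=28.5
Step 5: insert 29 -> lo=[16, 20, 29] (size 3, max 29) hi=[37, 42] (size 2, min 37) -> median=29
Step 6: insert 23 -> lo=[16, 20, 23] (size 3, max 23) hi=[29, 37, 42] (size 3, min 29) -> median=26
Step 7: insert 1 -> lo=[1, 16, 20, 23] (size 4, max 23) hi=[29, 37, 42] (size 3, min 29) -> median=23

Answer: 23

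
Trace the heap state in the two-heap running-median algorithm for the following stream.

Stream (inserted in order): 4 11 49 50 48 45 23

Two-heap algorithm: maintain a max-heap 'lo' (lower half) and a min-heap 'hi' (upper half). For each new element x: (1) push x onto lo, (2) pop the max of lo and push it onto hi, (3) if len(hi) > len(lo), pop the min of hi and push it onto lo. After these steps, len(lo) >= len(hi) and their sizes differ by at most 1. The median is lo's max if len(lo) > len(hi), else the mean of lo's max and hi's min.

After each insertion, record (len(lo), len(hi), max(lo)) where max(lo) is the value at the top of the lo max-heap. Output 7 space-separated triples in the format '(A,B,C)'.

Answer: (1,0,4) (1,1,4) (2,1,11) (2,2,11) (3,2,48) (3,3,45) (4,3,45)

Derivation:
Step 1: insert 4 -> lo=[4] hi=[] -> (len(lo)=1, len(hi)=0, max(lo)=4)
Step 2: insert 11 -> lo=[4] hi=[11] -> (len(lo)=1, len(hi)=1, max(lo)=4)
Step 3: insert 49 -> lo=[4, 11] hi=[49] -> (len(lo)=2, len(hi)=1, max(lo)=11)
Step 4: insert 50 -> lo=[4, 11] hi=[49, 50] -> (len(lo)=2, len(hi)=2, max(lo)=11)
Step 5: insert 48 -> lo=[4, 11, 48] hi=[49, 50] -> (len(lo)=3, len(hi)=2, max(lo)=48)
Step 6: insert 45 -> lo=[4, 11, 45] hi=[48, 49, 50] -> (len(lo)=3, len(hi)=3, max(lo)=45)
Step 7: insert 23 -> lo=[4, 11, 23, 45] hi=[48, 49, 50] -> (len(lo)=4, len(hi)=3, max(lo)=45)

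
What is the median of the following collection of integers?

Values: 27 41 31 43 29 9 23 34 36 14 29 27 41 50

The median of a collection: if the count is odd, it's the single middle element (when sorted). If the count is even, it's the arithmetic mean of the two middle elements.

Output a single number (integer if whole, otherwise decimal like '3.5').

Answer: 30

Derivation:
Step 1: insert 27 -> lo=[27] (size 1, max 27) hi=[] (size 0) -> median=27
Step 2: insert 41 -> lo=[27] (size 1, max 27) hi=[41] (size 1, min 41) -> median=34
Step 3: insert 31 -> lo=[27, 31] (size 2, max 31) hi=[41] (size 1, min 41) -> median=31
Step 4: insert 43 -> lo=[27, 31] (size 2, max 31) hi=[41, 43] (size 2, min 41) -> median=36
Step 5: insert 29 -> lo=[27, 29, 31] (size 3, max 31) hi=[41, 43] (size 2, min 41) -> median=31
Step 6: insert 9 -> lo=[9, 27, 29] (size 3, max 29) hi=[31, 41, 43] (size 3, min 31) -> median=30
Step 7: insert 23 -> lo=[9, 23, 27, 29] (size 4, max 29) hi=[31, 41, 43] (size 3, min 31) -> median=29
Step 8: insert 34 -> lo=[9, 23, 27, 29] (size 4, max 29) hi=[31, 34, 41, 43] (size 4, min 31) -> median=30
Step 9: insert 36 -> lo=[9, 23, 27, 29, 31] (size 5, max 31) hi=[34, 36, 41, 43] (size 4, min 34) -> median=31
Step 10: insert 14 -> lo=[9, 14, 23, 27, 29] (size 5, max 29) hi=[31, 34, 36, 41, 43] (size 5, min 31) -> median=30
Step 11: insert 29 -> lo=[9, 14, 23, 27, 29, 29] (size 6, max 29) hi=[31, 34, 36, 41, 43] (size 5, min 31) -> median=29
Step 12: insert 27 -> lo=[9, 14, 23, 27, 27, 29] (size 6, max 29) hi=[29, 31, 34, 36, 41, 43] (size 6, min 29) -> median=29
Step 13: insert 41 -> lo=[9, 14, 23, 27, 27, 29, 29] (size 7, max 29) hi=[31, 34, 36, 41, 41, 43] (size 6, min 31) -> median=29
Step 14: insert 50 -> lo=[9, 14, 23, 27, 27, 29, 29] (size 7, max 29) hi=[31, 34, 36, 41, 41, 43, 50] (size 7, min 31) -> median=30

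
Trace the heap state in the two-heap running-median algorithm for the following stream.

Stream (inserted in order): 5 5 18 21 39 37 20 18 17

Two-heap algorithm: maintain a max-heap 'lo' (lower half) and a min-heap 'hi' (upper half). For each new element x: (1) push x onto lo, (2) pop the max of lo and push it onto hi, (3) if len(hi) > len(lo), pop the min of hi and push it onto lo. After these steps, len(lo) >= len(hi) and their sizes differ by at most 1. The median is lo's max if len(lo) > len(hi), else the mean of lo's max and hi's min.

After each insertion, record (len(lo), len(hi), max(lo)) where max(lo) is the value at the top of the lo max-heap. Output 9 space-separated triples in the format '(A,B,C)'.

Step 1: insert 5 -> lo=[5] hi=[] -> (len(lo)=1, len(hi)=0, max(lo)=5)
Step 2: insert 5 -> lo=[5] hi=[5] -> (len(lo)=1, len(hi)=1, max(lo)=5)
Step 3: insert 18 -> lo=[5, 5] hi=[18] -> (len(lo)=2, len(hi)=1, max(lo)=5)
Step 4: insert 21 -> lo=[5, 5] hi=[18, 21] -> (len(lo)=2, len(hi)=2, max(lo)=5)
Step 5: insert 39 -> lo=[5, 5, 18] hi=[21, 39] -> (len(lo)=3, len(hi)=2, max(lo)=18)
Step 6: insert 37 -> lo=[5, 5, 18] hi=[21, 37, 39] -> (len(lo)=3, len(hi)=3, max(lo)=18)
Step 7: insert 20 -> lo=[5, 5, 18, 20] hi=[21, 37, 39] -> (len(lo)=4, len(hi)=3, max(lo)=20)
Step 8: insert 18 -> lo=[5, 5, 18, 18] hi=[20, 21, 37, 39] -> (len(lo)=4, len(hi)=4, max(lo)=18)
Step 9: insert 17 -> lo=[5, 5, 17, 18, 18] hi=[20, 21, 37, 39] -> (len(lo)=5, len(hi)=4, max(lo)=18)

Answer: (1,0,5) (1,1,5) (2,1,5) (2,2,5) (3,2,18) (3,3,18) (4,3,20) (4,4,18) (5,4,18)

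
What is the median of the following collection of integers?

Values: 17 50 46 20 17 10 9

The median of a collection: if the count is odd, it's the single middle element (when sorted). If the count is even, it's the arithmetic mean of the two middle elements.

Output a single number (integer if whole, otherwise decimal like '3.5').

Answer: 17

Derivation:
Step 1: insert 17 -> lo=[17] (size 1, max 17) hi=[] (size 0) -> median=17
Step 2: insert 50 -> lo=[17] (size 1, max 17) hi=[50] (size 1, min 50) -> median=33.5
Step 3: insert 46 -> lo=[17, 46] (size 2, max 46) hi=[50] (size 1, min 50) -> median=46
Step 4: insert 20 -> lo=[17, 20] (size 2, max 20) hi=[46, 50] (size 2, min 46) -> median=33
Step 5: insert 17 -> lo=[17, 17, 20] (size 3, max 20) hi=[46, 50] (size 2, min 46) -> median=20
Step 6: insert 10 -> lo=[10, 17, 17] (size 3, max 17) hi=[20, 46, 50] (size 3, min 20) -> median=18.5
Step 7: insert 9 -> lo=[9, 10, 17, 17] (size 4, max 17) hi=[20, 46, 50] (size 3, min 20) -> median=17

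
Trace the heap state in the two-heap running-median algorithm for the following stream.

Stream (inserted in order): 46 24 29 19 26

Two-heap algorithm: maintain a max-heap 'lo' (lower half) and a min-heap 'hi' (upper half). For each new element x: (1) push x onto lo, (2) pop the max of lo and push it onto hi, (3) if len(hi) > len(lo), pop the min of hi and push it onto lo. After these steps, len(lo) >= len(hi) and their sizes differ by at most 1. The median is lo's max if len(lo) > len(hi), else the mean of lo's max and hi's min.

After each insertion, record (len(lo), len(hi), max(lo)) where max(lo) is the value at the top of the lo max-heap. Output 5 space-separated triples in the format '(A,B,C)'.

Answer: (1,0,46) (1,1,24) (2,1,29) (2,2,24) (3,2,26)

Derivation:
Step 1: insert 46 -> lo=[46] hi=[] -> (len(lo)=1, len(hi)=0, max(lo)=46)
Step 2: insert 24 -> lo=[24] hi=[46] -> (len(lo)=1, len(hi)=1, max(lo)=24)
Step 3: insert 29 -> lo=[24, 29] hi=[46] -> (len(lo)=2, len(hi)=1, max(lo)=29)
Step 4: insert 19 -> lo=[19, 24] hi=[29, 46] -> (len(lo)=2, len(hi)=2, max(lo)=24)
Step 5: insert 26 -> lo=[19, 24, 26] hi=[29, 46] -> (len(lo)=3, len(hi)=2, max(lo)=26)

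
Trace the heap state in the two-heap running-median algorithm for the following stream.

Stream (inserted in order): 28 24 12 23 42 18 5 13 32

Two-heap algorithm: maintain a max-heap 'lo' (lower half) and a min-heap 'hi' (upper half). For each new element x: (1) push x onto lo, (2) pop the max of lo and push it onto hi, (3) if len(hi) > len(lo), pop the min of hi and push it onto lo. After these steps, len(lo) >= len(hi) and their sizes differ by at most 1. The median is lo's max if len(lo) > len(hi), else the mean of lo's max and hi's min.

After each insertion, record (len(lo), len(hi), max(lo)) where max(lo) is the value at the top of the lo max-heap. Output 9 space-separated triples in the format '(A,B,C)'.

Answer: (1,0,28) (1,1,24) (2,1,24) (2,2,23) (3,2,24) (3,3,23) (4,3,23) (4,4,18) (5,4,23)

Derivation:
Step 1: insert 28 -> lo=[28] hi=[] -> (len(lo)=1, len(hi)=0, max(lo)=28)
Step 2: insert 24 -> lo=[24] hi=[28] -> (len(lo)=1, len(hi)=1, max(lo)=24)
Step 3: insert 12 -> lo=[12, 24] hi=[28] -> (len(lo)=2, len(hi)=1, max(lo)=24)
Step 4: insert 23 -> lo=[12, 23] hi=[24, 28] -> (len(lo)=2, len(hi)=2, max(lo)=23)
Step 5: insert 42 -> lo=[12, 23, 24] hi=[28, 42] -> (len(lo)=3, len(hi)=2, max(lo)=24)
Step 6: insert 18 -> lo=[12, 18, 23] hi=[24, 28, 42] -> (len(lo)=3, len(hi)=3, max(lo)=23)
Step 7: insert 5 -> lo=[5, 12, 18, 23] hi=[24, 28, 42] -> (len(lo)=4, len(hi)=3, max(lo)=23)
Step 8: insert 13 -> lo=[5, 12, 13, 18] hi=[23, 24, 28, 42] -> (len(lo)=4, len(hi)=4, max(lo)=18)
Step 9: insert 32 -> lo=[5, 12, 13, 18, 23] hi=[24, 28, 32, 42] -> (len(lo)=5, len(hi)=4, max(lo)=23)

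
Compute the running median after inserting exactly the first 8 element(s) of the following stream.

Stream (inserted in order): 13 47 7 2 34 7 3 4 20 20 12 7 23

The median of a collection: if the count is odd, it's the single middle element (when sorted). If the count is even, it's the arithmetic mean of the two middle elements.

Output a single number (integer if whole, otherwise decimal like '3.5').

Step 1: insert 13 -> lo=[13] (size 1, max 13) hi=[] (size 0) -> median=13
Step 2: insert 47 -> lo=[13] (size 1, max 13) hi=[47] (size 1, min 47) -> median=30
Step 3: insert 7 -> lo=[7, 13] (size 2, max 13) hi=[47] (size 1, min 47) -> median=13
Step 4: insert 2 -> lo=[2, 7] (size 2, max 7) hi=[13, 47] (size 2, min 13) -> median=10
Step 5: insert 34 -> lo=[2, 7, 13] (size 3, max 13) hi=[34, 47] (size 2, min 34) -> median=13
Step 6: insert 7 -> lo=[2, 7, 7] (size 3, max 7) hi=[13, 34, 47] (size 3, min 13) -> median=10
Step 7: insert 3 -> lo=[2, 3, 7, 7] (size 4, max 7) hi=[13, 34, 47] (size 3, min 13) -> median=7
Step 8: insert 4 -> lo=[2, 3, 4, 7] (size 4, max 7) hi=[7, 13, 34, 47] (size 4, min 7) -> median=7

Answer: 7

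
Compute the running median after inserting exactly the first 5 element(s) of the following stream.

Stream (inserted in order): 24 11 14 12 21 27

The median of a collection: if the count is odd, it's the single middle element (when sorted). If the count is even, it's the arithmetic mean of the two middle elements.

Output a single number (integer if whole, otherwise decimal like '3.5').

Answer: 14

Derivation:
Step 1: insert 24 -> lo=[24] (size 1, max 24) hi=[] (size 0) -> median=24
Step 2: insert 11 -> lo=[11] (size 1, max 11) hi=[24] (size 1, min 24) -> median=17.5
Step 3: insert 14 -> lo=[11, 14] (size 2, max 14) hi=[24] (size 1, min 24) -> median=14
Step 4: insert 12 -> lo=[11, 12] (size 2, max 12) hi=[14, 24] (size 2, min 14) -> median=13
Step 5: insert 21 -> lo=[11, 12, 14] (size 3, max 14) hi=[21, 24] (size 2, min 21) -> median=14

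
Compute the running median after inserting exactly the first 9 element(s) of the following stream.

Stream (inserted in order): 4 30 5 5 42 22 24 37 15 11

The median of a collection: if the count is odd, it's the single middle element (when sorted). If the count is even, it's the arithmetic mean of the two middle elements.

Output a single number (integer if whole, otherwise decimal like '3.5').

Step 1: insert 4 -> lo=[4] (size 1, max 4) hi=[] (size 0) -> median=4
Step 2: insert 30 -> lo=[4] (size 1, max 4) hi=[30] (size 1, min 30) -> median=17
Step 3: insert 5 -> lo=[4, 5] (size 2, max 5) hi=[30] (size 1, min 30) -> median=5
Step 4: insert 5 -> lo=[4, 5] (size 2, max 5) hi=[5, 30] (size 2, min 5) -> median=5
Step 5: insert 42 -> lo=[4, 5, 5] (size 3, max 5) hi=[30, 42] (size 2, min 30) -> median=5
Step 6: insert 22 -> lo=[4, 5, 5] (size 3, max 5) hi=[22, 30, 42] (size 3, min 22) -> median=13.5
Step 7: insert 24 -> lo=[4, 5, 5, 22] (size 4, max 22) hi=[24, 30, 42] (size 3, min 24) -> median=22
Step 8: insert 37 -> lo=[4, 5, 5, 22] (size 4, max 22) hi=[24, 30, 37, 42] (size 4, min 24) -> median=23
Step 9: insert 15 -> lo=[4, 5, 5, 15, 22] (size 5, max 22) hi=[24, 30, 37, 42] (size 4, min 24) -> median=22

Answer: 22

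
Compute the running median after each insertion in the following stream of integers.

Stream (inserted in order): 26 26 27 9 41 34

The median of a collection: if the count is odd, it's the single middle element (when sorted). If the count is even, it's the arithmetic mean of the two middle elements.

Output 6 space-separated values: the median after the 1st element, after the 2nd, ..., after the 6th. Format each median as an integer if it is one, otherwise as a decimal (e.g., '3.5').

Step 1: insert 26 -> lo=[26] (size 1, max 26) hi=[] (size 0) -> median=26
Step 2: insert 26 -> lo=[26] (size 1, max 26) hi=[26] (size 1, min 26) -> median=26
Step 3: insert 27 -> lo=[26, 26] (size 2, max 26) hi=[27] (size 1, min 27) -> median=26
Step 4: insert 9 -> lo=[9, 26] (size 2, max 26) hi=[26, 27] (size 2, min 26) -> median=26
Step 5: insert 41 -> lo=[9, 26, 26] (size 3, max 26) hi=[27, 41] (size 2, min 27) -> median=26
Step 6: insert 34 -> lo=[9, 26, 26] (size 3, max 26) hi=[27, 34, 41] (size 3, min 27) -> median=26.5

Answer: 26 26 26 26 26 26.5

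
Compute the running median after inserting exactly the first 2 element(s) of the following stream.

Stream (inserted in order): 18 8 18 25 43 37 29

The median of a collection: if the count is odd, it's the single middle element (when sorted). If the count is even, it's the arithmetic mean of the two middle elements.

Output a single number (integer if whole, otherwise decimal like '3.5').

Step 1: insert 18 -> lo=[18] (size 1, max 18) hi=[] (size 0) -> median=18
Step 2: insert 8 -> lo=[8] (size 1, max 8) hi=[18] (size 1, min 18) -> median=13

Answer: 13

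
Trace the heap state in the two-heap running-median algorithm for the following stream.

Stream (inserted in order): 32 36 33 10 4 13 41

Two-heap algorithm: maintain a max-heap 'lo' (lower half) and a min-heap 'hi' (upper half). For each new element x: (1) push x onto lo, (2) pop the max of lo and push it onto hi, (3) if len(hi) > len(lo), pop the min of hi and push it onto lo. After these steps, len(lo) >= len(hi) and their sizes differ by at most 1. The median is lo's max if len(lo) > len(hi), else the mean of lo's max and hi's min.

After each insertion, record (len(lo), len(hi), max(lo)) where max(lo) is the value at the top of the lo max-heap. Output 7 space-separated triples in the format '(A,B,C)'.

Answer: (1,0,32) (1,1,32) (2,1,33) (2,2,32) (3,2,32) (3,3,13) (4,3,32)

Derivation:
Step 1: insert 32 -> lo=[32] hi=[] -> (len(lo)=1, len(hi)=0, max(lo)=32)
Step 2: insert 36 -> lo=[32] hi=[36] -> (len(lo)=1, len(hi)=1, max(lo)=32)
Step 3: insert 33 -> lo=[32, 33] hi=[36] -> (len(lo)=2, len(hi)=1, max(lo)=33)
Step 4: insert 10 -> lo=[10, 32] hi=[33, 36] -> (len(lo)=2, len(hi)=2, max(lo)=32)
Step 5: insert 4 -> lo=[4, 10, 32] hi=[33, 36] -> (len(lo)=3, len(hi)=2, max(lo)=32)
Step 6: insert 13 -> lo=[4, 10, 13] hi=[32, 33, 36] -> (len(lo)=3, len(hi)=3, max(lo)=13)
Step 7: insert 41 -> lo=[4, 10, 13, 32] hi=[33, 36, 41] -> (len(lo)=4, len(hi)=3, max(lo)=32)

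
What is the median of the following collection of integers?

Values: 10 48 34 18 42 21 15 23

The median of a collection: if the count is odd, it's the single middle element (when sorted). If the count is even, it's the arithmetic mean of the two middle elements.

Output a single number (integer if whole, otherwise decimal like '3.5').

Step 1: insert 10 -> lo=[10] (size 1, max 10) hi=[] (size 0) -> median=10
Step 2: insert 48 -> lo=[10] (size 1, max 10) hi=[48] (size 1, min 48) -> median=29
Step 3: insert 34 -> lo=[10, 34] (size 2, max 34) hi=[48] (size 1, min 48) -> median=34
Step 4: insert 18 -> lo=[10, 18] (size 2, max 18) hi=[34, 48] (size 2, min 34) -> median=26
Step 5: insert 42 -> lo=[10, 18, 34] (size 3, max 34) hi=[42, 48] (size 2, min 42) -> median=34
Step 6: insert 21 -> lo=[10, 18, 21] (size 3, max 21) hi=[34, 42, 48] (size 3, min 34) -> median=27.5
Step 7: insert 15 -> lo=[10, 15, 18, 21] (size 4, max 21) hi=[34, 42, 48] (size 3, min 34) -> median=21
Step 8: insert 23 -> lo=[10, 15, 18, 21] (size 4, max 21) hi=[23, 34, 42, 48] (size 4, min 23) -> median=22

Answer: 22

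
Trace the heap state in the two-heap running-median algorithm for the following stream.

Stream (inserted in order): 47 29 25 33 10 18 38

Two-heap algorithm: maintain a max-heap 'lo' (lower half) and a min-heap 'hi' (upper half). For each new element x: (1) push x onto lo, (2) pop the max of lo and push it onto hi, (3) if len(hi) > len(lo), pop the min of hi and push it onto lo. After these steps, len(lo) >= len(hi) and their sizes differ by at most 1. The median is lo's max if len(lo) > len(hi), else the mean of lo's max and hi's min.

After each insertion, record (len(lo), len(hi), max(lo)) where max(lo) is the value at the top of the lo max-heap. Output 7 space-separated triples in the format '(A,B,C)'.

Step 1: insert 47 -> lo=[47] hi=[] -> (len(lo)=1, len(hi)=0, max(lo)=47)
Step 2: insert 29 -> lo=[29] hi=[47] -> (len(lo)=1, len(hi)=1, max(lo)=29)
Step 3: insert 25 -> lo=[25, 29] hi=[47] -> (len(lo)=2, len(hi)=1, max(lo)=29)
Step 4: insert 33 -> lo=[25, 29] hi=[33, 47] -> (len(lo)=2, len(hi)=2, max(lo)=29)
Step 5: insert 10 -> lo=[10, 25, 29] hi=[33, 47] -> (len(lo)=3, len(hi)=2, max(lo)=29)
Step 6: insert 18 -> lo=[10, 18, 25] hi=[29, 33, 47] -> (len(lo)=3, len(hi)=3, max(lo)=25)
Step 7: insert 38 -> lo=[10, 18, 25, 29] hi=[33, 38, 47] -> (len(lo)=4, len(hi)=3, max(lo)=29)

Answer: (1,0,47) (1,1,29) (2,1,29) (2,2,29) (3,2,29) (3,3,25) (4,3,29)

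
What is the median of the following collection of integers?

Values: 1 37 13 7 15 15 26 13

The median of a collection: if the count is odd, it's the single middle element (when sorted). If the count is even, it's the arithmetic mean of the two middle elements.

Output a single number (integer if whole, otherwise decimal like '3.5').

Step 1: insert 1 -> lo=[1] (size 1, max 1) hi=[] (size 0) -> median=1
Step 2: insert 37 -> lo=[1] (size 1, max 1) hi=[37] (size 1, min 37) -> median=19
Step 3: insert 13 -> lo=[1, 13] (size 2, max 13) hi=[37] (size 1, min 37) -> median=13
Step 4: insert 7 -> lo=[1, 7] (size 2, max 7) hi=[13, 37] (size 2, min 13) -> median=10
Step 5: insert 15 -> lo=[1, 7, 13] (size 3, max 13) hi=[15, 37] (size 2, min 15) -> median=13
Step 6: insert 15 -> lo=[1, 7, 13] (size 3, max 13) hi=[15, 15, 37] (size 3, min 15) -> median=14
Step 7: insert 26 -> lo=[1, 7, 13, 15] (size 4, max 15) hi=[15, 26, 37] (size 3, min 15) -> median=15
Step 8: insert 13 -> lo=[1, 7, 13, 13] (size 4, max 13) hi=[15, 15, 26, 37] (size 4, min 15) -> median=14

Answer: 14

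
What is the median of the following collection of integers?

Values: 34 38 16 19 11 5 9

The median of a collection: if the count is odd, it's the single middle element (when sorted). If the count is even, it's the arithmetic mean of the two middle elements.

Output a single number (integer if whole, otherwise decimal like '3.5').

Answer: 16

Derivation:
Step 1: insert 34 -> lo=[34] (size 1, max 34) hi=[] (size 0) -> median=34
Step 2: insert 38 -> lo=[34] (size 1, max 34) hi=[38] (size 1, min 38) -> median=36
Step 3: insert 16 -> lo=[16, 34] (size 2, max 34) hi=[38] (size 1, min 38) -> median=34
Step 4: insert 19 -> lo=[16, 19] (size 2, max 19) hi=[34, 38] (size 2, min 34) -> median=26.5
Step 5: insert 11 -> lo=[11, 16, 19] (size 3, max 19) hi=[34, 38] (size 2, min 34) -> median=19
Step 6: insert 5 -> lo=[5, 11, 16] (size 3, max 16) hi=[19, 34, 38] (size 3, min 19) -> median=17.5
Step 7: insert 9 -> lo=[5, 9, 11, 16] (size 4, max 16) hi=[19, 34, 38] (size 3, min 19) -> median=16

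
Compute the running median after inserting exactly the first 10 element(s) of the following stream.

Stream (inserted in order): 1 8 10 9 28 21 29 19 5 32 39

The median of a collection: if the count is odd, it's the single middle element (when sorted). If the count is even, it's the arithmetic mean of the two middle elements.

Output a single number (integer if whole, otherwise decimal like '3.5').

Answer: 14.5

Derivation:
Step 1: insert 1 -> lo=[1] (size 1, max 1) hi=[] (size 0) -> median=1
Step 2: insert 8 -> lo=[1] (size 1, max 1) hi=[8] (size 1, min 8) -> median=4.5
Step 3: insert 10 -> lo=[1, 8] (size 2, max 8) hi=[10] (size 1, min 10) -> median=8
Step 4: insert 9 -> lo=[1, 8] (size 2, max 8) hi=[9, 10] (size 2, min 9) -> median=8.5
Step 5: insert 28 -> lo=[1, 8, 9] (size 3, max 9) hi=[10, 28] (size 2, min 10) -> median=9
Step 6: insert 21 -> lo=[1, 8, 9] (size 3, max 9) hi=[10, 21, 28] (size 3, min 10) -> median=9.5
Step 7: insert 29 -> lo=[1, 8, 9, 10] (size 4, max 10) hi=[21, 28, 29] (size 3, min 21) -> median=10
Step 8: insert 19 -> lo=[1, 8, 9, 10] (size 4, max 10) hi=[19, 21, 28, 29] (size 4, min 19) -> median=14.5
Step 9: insert 5 -> lo=[1, 5, 8, 9, 10] (size 5, max 10) hi=[19, 21, 28, 29] (size 4, min 19) -> median=10
Step 10: insert 32 -> lo=[1, 5, 8, 9, 10] (size 5, max 10) hi=[19, 21, 28, 29, 32] (size 5, min 19) -> median=14.5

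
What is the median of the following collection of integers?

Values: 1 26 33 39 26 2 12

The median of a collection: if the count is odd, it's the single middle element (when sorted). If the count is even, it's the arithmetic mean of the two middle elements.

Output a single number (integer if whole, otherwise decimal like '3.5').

Answer: 26

Derivation:
Step 1: insert 1 -> lo=[1] (size 1, max 1) hi=[] (size 0) -> median=1
Step 2: insert 26 -> lo=[1] (size 1, max 1) hi=[26] (size 1, min 26) -> median=13.5
Step 3: insert 33 -> lo=[1, 26] (size 2, max 26) hi=[33] (size 1, min 33) -> median=26
Step 4: insert 39 -> lo=[1, 26] (size 2, max 26) hi=[33, 39] (size 2, min 33) -> median=29.5
Step 5: insert 26 -> lo=[1, 26, 26] (size 3, max 26) hi=[33, 39] (size 2, min 33) -> median=26
Step 6: insert 2 -> lo=[1, 2, 26] (size 3, max 26) hi=[26, 33, 39] (size 3, min 26) -> median=26
Step 7: insert 12 -> lo=[1, 2, 12, 26] (size 4, max 26) hi=[26, 33, 39] (size 3, min 26) -> median=26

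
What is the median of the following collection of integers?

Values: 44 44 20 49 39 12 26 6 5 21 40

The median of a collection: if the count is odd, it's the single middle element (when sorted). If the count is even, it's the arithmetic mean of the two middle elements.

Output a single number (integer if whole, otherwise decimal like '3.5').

Answer: 26

Derivation:
Step 1: insert 44 -> lo=[44] (size 1, max 44) hi=[] (size 0) -> median=44
Step 2: insert 44 -> lo=[44] (size 1, max 44) hi=[44] (size 1, min 44) -> median=44
Step 3: insert 20 -> lo=[20, 44] (size 2, max 44) hi=[44] (size 1, min 44) -> median=44
Step 4: insert 49 -> lo=[20, 44] (size 2, max 44) hi=[44, 49] (size 2, min 44) -> median=44
Step 5: insert 39 -> lo=[20, 39, 44] (size 3, max 44) hi=[44, 49] (size 2, min 44) -> median=44
Step 6: insert 12 -> lo=[12, 20, 39] (size 3, max 39) hi=[44, 44, 49] (size 3, min 44) -> median=41.5
Step 7: insert 26 -> lo=[12, 20, 26, 39] (size 4, max 39) hi=[44, 44, 49] (size 3, min 44) -> median=39
Step 8: insert 6 -> lo=[6, 12, 20, 26] (size 4, max 26) hi=[39, 44, 44, 49] (size 4, min 39) -> median=32.5
Step 9: insert 5 -> lo=[5, 6, 12, 20, 26] (size 5, max 26) hi=[39, 44, 44, 49] (size 4, min 39) -> median=26
Step 10: insert 21 -> lo=[5, 6, 12, 20, 21] (size 5, max 21) hi=[26, 39, 44, 44, 49] (size 5, min 26) -> median=23.5
Step 11: insert 40 -> lo=[5, 6, 12, 20, 21, 26] (size 6, max 26) hi=[39, 40, 44, 44, 49] (size 5, min 39) -> median=26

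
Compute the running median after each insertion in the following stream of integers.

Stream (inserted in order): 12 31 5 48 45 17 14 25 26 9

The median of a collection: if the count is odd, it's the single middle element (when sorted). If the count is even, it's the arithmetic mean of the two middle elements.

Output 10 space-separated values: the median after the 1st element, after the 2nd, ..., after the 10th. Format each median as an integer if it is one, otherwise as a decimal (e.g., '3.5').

Answer: 12 21.5 12 21.5 31 24 17 21 25 21

Derivation:
Step 1: insert 12 -> lo=[12] (size 1, max 12) hi=[] (size 0) -> median=12
Step 2: insert 31 -> lo=[12] (size 1, max 12) hi=[31] (size 1, min 31) -> median=21.5
Step 3: insert 5 -> lo=[5, 12] (size 2, max 12) hi=[31] (size 1, min 31) -> median=12
Step 4: insert 48 -> lo=[5, 12] (size 2, max 12) hi=[31, 48] (size 2, min 31) -> median=21.5
Step 5: insert 45 -> lo=[5, 12, 31] (size 3, max 31) hi=[45, 48] (size 2, min 45) -> median=31
Step 6: insert 17 -> lo=[5, 12, 17] (size 3, max 17) hi=[31, 45, 48] (size 3, min 31) -> median=24
Step 7: insert 14 -> lo=[5, 12, 14, 17] (size 4, max 17) hi=[31, 45, 48] (size 3, min 31) -> median=17
Step 8: insert 25 -> lo=[5, 12, 14, 17] (size 4, max 17) hi=[25, 31, 45, 48] (size 4, min 25) -> median=21
Step 9: insert 26 -> lo=[5, 12, 14, 17, 25] (size 5, max 25) hi=[26, 31, 45, 48] (size 4, min 26) -> median=25
Step 10: insert 9 -> lo=[5, 9, 12, 14, 17] (size 5, max 17) hi=[25, 26, 31, 45, 48] (size 5, min 25) -> median=21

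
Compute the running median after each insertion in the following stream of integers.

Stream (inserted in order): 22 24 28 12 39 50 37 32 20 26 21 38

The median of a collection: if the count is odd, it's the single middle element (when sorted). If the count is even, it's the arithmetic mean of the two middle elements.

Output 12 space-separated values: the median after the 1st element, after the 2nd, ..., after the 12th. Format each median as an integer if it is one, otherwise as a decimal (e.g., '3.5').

Answer: 22 23 24 23 24 26 28 30 28 27 26 27

Derivation:
Step 1: insert 22 -> lo=[22] (size 1, max 22) hi=[] (size 0) -> median=22
Step 2: insert 24 -> lo=[22] (size 1, max 22) hi=[24] (size 1, min 24) -> median=23
Step 3: insert 28 -> lo=[22, 24] (size 2, max 24) hi=[28] (size 1, min 28) -> median=24
Step 4: insert 12 -> lo=[12, 22] (size 2, max 22) hi=[24, 28] (size 2, min 24) -> median=23
Step 5: insert 39 -> lo=[12, 22, 24] (size 3, max 24) hi=[28, 39] (size 2, min 28) -> median=24
Step 6: insert 50 -> lo=[12, 22, 24] (size 3, max 24) hi=[28, 39, 50] (size 3, min 28) -> median=26
Step 7: insert 37 -> lo=[12, 22, 24, 28] (size 4, max 28) hi=[37, 39, 50] (size 3, min 37) -> median=28
Step 8: insert 32 -> lo=[12, 22, 24, 28] (size 4, max 28) hi=[32, 37, 39, 50] (size 4, min 32) -> median=30
Step 9: insert 20 -> lo=[12, 20, 22, 24, 28] (size 5, max 28) hi=[32, 37, 39, 50] (size 4, min 32) -> median=28
Step 10: insert 26 -> lo=[12, 20, 22, 24, 26] (size 5, max 26) hi=[28, 32, 37, 39, 50] (size 5, min 28) -> median=27
Step 11: insert 21 -> lo=[12, 20, 21, 22, 24, 26] (size 6, max 26) hi=[28, 32, 37, 39, 50] (size 5, min 28) -> median=26
Step 12: insert 38 -> lo=[12, 20, 21, 22, 24, 26] (size 6, max 26) hi=[28, 32, 37, 38, 39, 50] (size 6, min 28) -> median=27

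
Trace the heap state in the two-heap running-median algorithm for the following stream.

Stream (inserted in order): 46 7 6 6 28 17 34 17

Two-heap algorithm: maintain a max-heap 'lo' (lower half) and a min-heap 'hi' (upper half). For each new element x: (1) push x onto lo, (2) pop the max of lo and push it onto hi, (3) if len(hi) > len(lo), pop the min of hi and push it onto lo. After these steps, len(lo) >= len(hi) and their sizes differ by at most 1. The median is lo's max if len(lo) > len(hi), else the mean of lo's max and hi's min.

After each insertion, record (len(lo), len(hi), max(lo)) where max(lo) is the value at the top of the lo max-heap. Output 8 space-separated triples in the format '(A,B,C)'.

Step 1: insert 46 -> lo=[46] hi=[] -> (len(lo)=1, len(hi)=0, max(lo)=46)
Step 2: insert 7 -> lo=[7] hi=[46] -> (len(lo)=1, len(hi)=1, max(lo)=7)
Step 3: insert 6 -> lo=[6, 7] hi=[46] -> (len(lo)=2, len(hi)=1, max(lo)=7)
Step 4: insert 6 -> lo=[6, 6] hi=[7, 46] -> (len(lo)=2, len(hi)=2, max(lo)=6)
Step 5: insert 28 -> lo=[6, 6, 7] hi=[28, 46] -> (len(lo)=3, len(hi)=2, max(lo)=7)
Step 6: insert 17 -> lo=[6, 6, 7] hi=[17, 28, 46] -> (len(lo)=3, len(hi)=3, max(lo)=7)
Step 7: insert 34 -> lo=[6, 6, 7, 17] hi=[28, 34, 46] -> (len(lo)=4, len(hi)=3, max(lo)=17)
Step 8: insert 17 -> lo=[6, 6, 7, 17] hi=[17, 28, 34, 46] -> (len(lo)=4, len(hi)=4, max(lo)=17)

Answer: (1,0,46) (1,1,7) (2,1,7) (2,2,6) (3,2,7) (3,3,7) (4,3,17) (4,4,17)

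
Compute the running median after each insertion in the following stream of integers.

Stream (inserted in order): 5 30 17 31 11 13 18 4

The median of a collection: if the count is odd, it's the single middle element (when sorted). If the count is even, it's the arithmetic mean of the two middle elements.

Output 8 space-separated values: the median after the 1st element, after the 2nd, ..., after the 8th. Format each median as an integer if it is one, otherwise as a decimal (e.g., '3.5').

Answer: 5 17.5 17 23.5 17 15 17 15

Derivation:
Step 1: insert 5 -> lo=[5] (size 1, max 5) hi=[] (size 0) -> median=5
Step 2: insert 30 -> lo=[5] (size 1, max 5) hi=[30] (size 1, min 30) -> median=17.5
Step 3: insert 17 -> lo=[5, 17] (size 2, max 17) hi=[30] (size 1, min 30) -> median=17
Step 4: insert 31 -> lo=[5, 17] (size 2, max 17) hi=[30, 31] (size 2, min 30) -> median=23.5
Step 5: insert 11 -> lo=[5, 11, 17] (size 3, max 17) hi=[30, 31] (size 2, min 30) -> median=17
Step 6: insert 13 -> lo=[5, 11, 13] (size 3, max 13) hi=[17, 30, 31] (size 3, min 17) -> median=15
Step 7: insert 18 -> lo=[5, 11, 13, 17] (size 4, max 17) hi=[18, 30, 31] (size 3, min 18) -> median=17
Step 8: insert 4 -> lo=[4, 5, 11, 13] (size 4, max 13) hi=[17, 18, 30, 31] (size 4, min 17) -> median=15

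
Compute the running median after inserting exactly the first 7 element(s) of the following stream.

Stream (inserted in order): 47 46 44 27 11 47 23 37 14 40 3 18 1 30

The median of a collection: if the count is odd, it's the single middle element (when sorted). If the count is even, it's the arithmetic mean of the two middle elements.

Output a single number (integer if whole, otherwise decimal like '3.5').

Answer: 44

Derivation:
Step 1: insert 47 -> lo=[47] (size 1, max 47) hi=[] (size 0) -> median=47
Step 2: insert 46 -> lo=[46] (size 1, max 46) hi=[47] (size 1, min 47) -> median=46.5
Step 3: insert 44 -> lo=[44, 46] (size 2, max 46) hi=[47] (size 1, min 47) -> median=46
Step 4: insert 27 -> lo=[27, 44] (size 2, max 44) hi=[46, 47] (size 2, min 46) -> median=45
Step 5: insert 11 -> lo=[11, 27, 44] (size 3, max 44) hi=[46, 47] (size 2, min 46) -> median=44
Step 6: insert 47 -> lo=[11, 27, 44] (size 3, max 44) hi=[46, 47, 47] (size 3, min 46) -> median=45
Step 7: insert 23 -> lo=[11, 23, 27, 44] (size 4, max 44) hi=[46, 47, 47] (size 3, min 46) -> median=44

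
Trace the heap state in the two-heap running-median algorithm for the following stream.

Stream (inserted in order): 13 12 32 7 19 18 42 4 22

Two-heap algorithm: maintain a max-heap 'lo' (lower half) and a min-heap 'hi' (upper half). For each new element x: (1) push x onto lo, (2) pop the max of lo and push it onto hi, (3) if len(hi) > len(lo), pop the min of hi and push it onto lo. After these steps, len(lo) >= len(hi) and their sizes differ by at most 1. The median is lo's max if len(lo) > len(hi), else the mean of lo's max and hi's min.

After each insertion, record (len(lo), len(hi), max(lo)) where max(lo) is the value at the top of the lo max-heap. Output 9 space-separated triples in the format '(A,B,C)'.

Step 1: insert 13 -> lo=[13] hi=[] -> (len(lo)=1, len(hi)=0, max(lo)=13)
Step 2: insert 12 -> lo=[12] hi=[13] -> (len(lo)=1, len(hi)=1, max(lo)=12)
Step 3: insert 32 -> lo=[12, 13] hi=[32] -> (len(lo)=2, len(hi)=1, max(lo)=13)
Step 4: insert 7 -> lo=[7, 12] hi=[13, 32] -> (len(lo)=2, len(hi)=2, max(lo)=12)
Step 5: insert 19 -> lo=[7, 12, 13] hi=[19, 32] -> (len(lo)=3, len(hi)=2, max(lo)=13)
Step 6: insert 18 -> lo=[7, 12, 13] hi=[18, 19, 32] -> (len(lo)=3, len(hi)=3, max(lo)=13)
Step 7: insert 42 -> lo=[7, 12, 13, 18] hi=[19, 32, 42] -> (len(lo)=4, len(hi)=3, max(lo)=18)
Step 8: insert 4 -> lo=[4, 7, 12, 13] hi=[18, 19, 32, 42] -> (len(lo)=4, len(hi)=4, max(lo)=13)
Step 9: insert 22 -> lo=[4, 7, 12, 13, 18] hi=[19, 22, 32, 42] -> (len(lo)=5, len(hi)=4, max(lo)=18)

Answer: (1,0,13) (1,1,12) (2,1,13) (2,2,12) (3,2,13) (3,3,13) (4,3,18) (4,4,13) (5,4,18)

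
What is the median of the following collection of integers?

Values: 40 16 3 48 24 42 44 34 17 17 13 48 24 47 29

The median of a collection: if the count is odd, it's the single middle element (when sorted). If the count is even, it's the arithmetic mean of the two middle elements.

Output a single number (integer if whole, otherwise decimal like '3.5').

Step 1: insert 40 -> lo=[40] (size 1, max 40) hi=[] (size 0) -> median=40
Step 2: insert 16 -> lo=[16] (size 1, max 16) hi=[40] (size 1, min 40) -> median=28
Step 3: insert 3 -> lo=[3, 16] (size 2, max 16) hi=[40] (size 1, min 40) -> median=16
Step 4: insert 48 -> lo=[3, 16] (size 2, max 16) hi=[40, 48] (size 2, min 40) -> median=28
Step 5: insert 24 -> lo=[3, 16, 24] (size 3, max 24) hi=[40, 48] (size 2, min 40) -> median=24
Step 6: insert 42 -> lo=[3, 16, 24] (size 3, max 24) hi=[40, 42, 48] (size 3, min 40) -> median=32
Step 7: insert 44 -> lo=[3, 16, 24, 40] (size 4, max 40) hi=[42, 44, 48] (size 3, min 42) -> median=40
Step 8: insert 34 -> lo=[3, 16, 24, 34] (size 4, max 34) hi=[40, 42, 44, 48] (size 4, min 40) -> median=37
Step 9: insert 17 -> lo=[3, 16, 17, 24, 34] (size 5, max 34) hi=[40, 42, 44, 48] (size 4, min 40) -> median=34
Step 10: insert 17 -> lo=[3, 16, 17, 17, 24] (size 5, max 24) hi=[34, 40, 42, 44, 48] (size 5, min 34) -> median=29
Step 11: insert 13 -> lo=[3, 13, 16, 17, 17, 24] (size 6, max 24) hi=[34, 40, 42, 44, 48] (size 5, min 34) -> median=24
Step 12: insert 48 -> lo=[3, 13, 16, 17, 17, 24] (size 6, max 24) hi=[34, 40, 42, 44, 48, 48] (size 6, min 34) -> median=29
Step 13: insert 24 -> lo=[3, 13, 16, 17, 17, 24, 24] (size 7, max 24) hi=[34, 40, 42, 44, 48, 48] (size 6, min 34) -> median=24
Step 14: insert 47 -> lo=[3, 13, 16, 17, 17, 24, 24] (size 7, max 24) hi=[34, 40, 42, 44, 47, 48, 48] (size 7, min 34) -> median=29
Step 15: insert 29 -> lo=[3, 13, 16, 17, 17, 24, 24, 29] (size 8, max 29) hi=[34, 40, 42, 44, 47, 48, 48] (size 7, min 34) -> median=29

Answer: 29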